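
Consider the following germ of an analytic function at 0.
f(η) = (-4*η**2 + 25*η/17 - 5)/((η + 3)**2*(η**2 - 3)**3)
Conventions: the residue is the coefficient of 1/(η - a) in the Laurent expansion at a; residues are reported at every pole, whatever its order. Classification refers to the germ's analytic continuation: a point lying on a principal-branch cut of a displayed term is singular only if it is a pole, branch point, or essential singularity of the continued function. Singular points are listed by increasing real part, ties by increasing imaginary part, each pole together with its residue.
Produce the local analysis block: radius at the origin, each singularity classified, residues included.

Denominator factor (η + 3)^2: pole of order 2 at -3, modulus 3.
Denominator factor (η**2 - 3)^3: discriminant 12, real irrational roots sqrt(3) and -sqrt(3); poles of order 3, moduli sqrt(3) and sqrt(3).
The radius of convergence is the smallest modulus among the singular points: sqrt(3).
At the order-2 pole -3 set g(η) = (η - (-3))^2*f(η) = (-4*η**2 + 25*η/17 - 5)/(η**2 - 3)**3.
Order-2 pole: residue = g'(a); g'(-3) = -1883/3672, so the residue is -1883/3672.
The factor η**2 - 3 splits as (η - a)(η - a') with a = -sqrt(3), a' = sqrt(3). At the order-3 pole a set g(η) = (η - a)^3*f(η) = [(-4*η**2 + 25*η/17 - 5)/(η + 3)**2] / (η - a')^3.
Order-3 pole: residue = g''(a)/2; g''(-sqrt(3)) = 1883/3672 + (2197/7344)*sqrt(3), so the residue is 1883/7344 + (2197/14688)*sqrt(3).
The factor η**2 - 3 splits as (η - a)(η - a') with a = sqrt(3), a' = -sqrt(3). At the order-3 pole a set g(η) = (η - a)^3*f(η) = [(-4*η**2 + 25*η/17 - 5)/(η + 3)**2] / (η - a')^3.
Order-3 pole: residue = g''(a)/2; g''(sqrt(3)) = 1883/3672 - (2197/7344)*sqrt(3), so the residue is 1883/7344 - (2197/14688)*sqrt(3).
List the singular points by increasing real part (a conjugate pair: the negative imaginary part first).

Radius of convergence at 0: sqrt(3).
At -3: a pole of order 2; residue -1883/3672.
At -sqrt(3): a pole of order 3; residue 1883/7344 + (2197/14688)*sqrt(3).
At sqrt(3): a pole of order 3; residue 1883/7344 - (2197/14688)*sqrt(3).


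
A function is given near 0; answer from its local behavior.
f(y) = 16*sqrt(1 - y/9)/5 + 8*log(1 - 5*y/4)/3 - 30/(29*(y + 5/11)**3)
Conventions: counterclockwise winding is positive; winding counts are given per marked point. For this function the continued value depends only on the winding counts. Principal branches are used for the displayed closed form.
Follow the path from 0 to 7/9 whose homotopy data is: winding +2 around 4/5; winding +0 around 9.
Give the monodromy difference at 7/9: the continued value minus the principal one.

The rational part is single-valued and drops out of the difference; each branch term changes only by its own monodromy.
(16/5)*sqrt(1 - y/(9)): winding +0 is even, the square root returns to the same sheet, contribution 0.
(8/3)*log(1 - y/(4/5)): each positive loop around 4/5 adds 2*pi*i to the log, so winding +2 contributes (8/3)*(2)*2*pi*i = (32/3)*pi*i.
Summing the contributions at y = 7/9 gives (32/3)*pi*i.

Continued minus principal equals (32/3)*pi*i.


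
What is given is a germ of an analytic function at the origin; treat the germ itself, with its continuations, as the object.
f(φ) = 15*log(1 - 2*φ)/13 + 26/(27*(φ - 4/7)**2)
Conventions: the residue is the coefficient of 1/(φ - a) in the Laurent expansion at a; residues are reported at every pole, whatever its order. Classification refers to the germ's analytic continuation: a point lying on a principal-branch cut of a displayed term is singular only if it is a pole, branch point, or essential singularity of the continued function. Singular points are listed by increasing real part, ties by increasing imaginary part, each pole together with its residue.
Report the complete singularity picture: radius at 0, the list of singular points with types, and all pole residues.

Radius of convergence at 0: 1/2.
At 1/2: a logarithmic branch point.
At 4/7: a pole of order 2; residue 0.

Denominator factor (φ - 4/7)^2: pole of order 2 at 4/7, modulus 4/7.
Branch term (15/13)*log(1 - φ/(1/2)): its argument vanishes at φ = 1/2, a logarithmic branch point, modulus 1/2.
The radius of convergence is the smallest modulus among the singular points: 1/2.
The branch term is analytic at 4/7 and contributes nothing to the residue; only the rational part matters.
At the order-2 pole 4/7 set g(φ) = (φ - (4/7))^2*(rational part) = 26/27.
Order-2 pole: residue = g'(a); g'(4/7) = 0, so the residue is 0.
List the singular points by increasing real part (a conjugate pair: the negative imaginary part first).


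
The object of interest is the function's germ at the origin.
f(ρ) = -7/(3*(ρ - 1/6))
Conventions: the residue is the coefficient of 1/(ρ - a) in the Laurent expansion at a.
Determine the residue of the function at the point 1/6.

At the order-1 pole 1/6 set g(ρ) = (ρ - (1/6))*f(ρ) = -7/3.
Simple pole: residue = g(a) at a = 1/6, which is -7/3.

The residue is -7/3.


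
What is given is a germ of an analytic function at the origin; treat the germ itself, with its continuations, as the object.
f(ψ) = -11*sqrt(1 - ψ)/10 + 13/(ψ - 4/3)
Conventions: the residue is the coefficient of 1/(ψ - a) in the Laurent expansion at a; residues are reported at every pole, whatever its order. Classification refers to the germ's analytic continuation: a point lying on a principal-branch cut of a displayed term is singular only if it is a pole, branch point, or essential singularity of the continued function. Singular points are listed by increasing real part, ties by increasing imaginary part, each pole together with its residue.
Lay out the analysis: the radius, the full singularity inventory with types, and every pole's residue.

Radius of convergence at 0: 1.
At 1: an algebraic (square-root) branch point.
At 4/3: a pole of order 1; residue 13.

Denominator factor (ψ - 4/3): pole of order 1 at 4/3, modulus 4/3.
Branch term (-11/10)*sqrt(1 - ψ/(1)): its argument vanishes at ψ = 1, a square-root branch point, modulus 1.
The radius of convergence is the smallest modulus among the singular points: 1.
The branch term is analytic at 4/3 and contributes nothing to the residue; only the rational part matters.
At the order-1 pole 4/3 set g(ψ) = (ψ - (4/3))*(rational part) = 13.
Simple pole: residue = g(a) at a = 4/3, which is 13.
List the singular points by increasing real part (a conjugate pair: the negative imaginary part first).


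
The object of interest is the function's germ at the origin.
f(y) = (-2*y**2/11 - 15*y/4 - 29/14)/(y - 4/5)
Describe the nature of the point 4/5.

The point is a pole of order 1.

The denominator factor y - 4/5 vanishes at 4/5 and appears to the power 1; the numerator there equals -19973/3850, nonzero, and no other factor vanishes.
Hence a pole whose order is the multiplicity, 1.


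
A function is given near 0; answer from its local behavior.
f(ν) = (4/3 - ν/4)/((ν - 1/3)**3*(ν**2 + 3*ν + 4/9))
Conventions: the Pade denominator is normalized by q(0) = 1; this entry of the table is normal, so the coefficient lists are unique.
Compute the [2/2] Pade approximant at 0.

Taylor coefficients needed (expand at 0): a_0 = -81, a_1 = -2673/16, a_2 = -187353/64, a_3 = -234009/256, a_4 = -83514969/1024.
Write the denominator as Q(ν) = 1 + q1*ν + q2*ν^2. Requiring Q*f - P = O(ν^5) with deg P <= 2 kills the coefficients of ν^3..ν^4 in Q*f:
  ν^3: a_3 + q1*a_2 + q2*a_1 = 0, i.e. -234009/256 + (-187353/64)*q1 + (-2673/16)*q2 = 0.
  ν^4: a_4 + q1*a_3 + q2*a_2 = 0, i.e. -83514969/1024 + (-234009/256)*q1 + (-187353/64)*q2 = 0.
Solving this linear system: q1 = 14065/10812, q2 = -25468/901.
The numerator is Q*f truncated at degree 2: P0 = a_0 = -81; P1 = a_1 + q1*a_0 = -3927393/14416; P2 = a_2 + q1*a_1 + q2*a_0 = -6163857/7208.

The Pade approximant has numerator coefficients [-81, -3927393/14416, -6163857/7208]; denominator coefficients [1, 14065/10812, -25468/901].


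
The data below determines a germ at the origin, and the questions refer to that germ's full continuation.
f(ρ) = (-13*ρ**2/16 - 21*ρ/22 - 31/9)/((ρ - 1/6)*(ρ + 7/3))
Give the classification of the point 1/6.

The point is a pole of order 1.

The denominator factor ρ - 1/6 vanishes at 1/6 and appears to the power 1; the numerator there equals -22975/6336, nonzero, and no other factor vanishes.
Hence a pole whose order is the multiplicity, 1.


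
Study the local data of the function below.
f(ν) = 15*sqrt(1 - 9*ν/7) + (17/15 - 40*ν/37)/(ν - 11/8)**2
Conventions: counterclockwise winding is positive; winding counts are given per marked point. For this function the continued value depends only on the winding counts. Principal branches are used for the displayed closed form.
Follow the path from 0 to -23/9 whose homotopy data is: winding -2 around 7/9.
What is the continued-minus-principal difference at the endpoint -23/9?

The rational part is single-valued and drops out of the difference; each branch term changes only by its own monodromy.
(15)*sqrt(1 - ν/(7/9)): winding -2 is even, the square root returns to the same sheet, contribution 0.
Summing the contributions at ν = -23/9 gives 0.

Continued minus principal equals 0.


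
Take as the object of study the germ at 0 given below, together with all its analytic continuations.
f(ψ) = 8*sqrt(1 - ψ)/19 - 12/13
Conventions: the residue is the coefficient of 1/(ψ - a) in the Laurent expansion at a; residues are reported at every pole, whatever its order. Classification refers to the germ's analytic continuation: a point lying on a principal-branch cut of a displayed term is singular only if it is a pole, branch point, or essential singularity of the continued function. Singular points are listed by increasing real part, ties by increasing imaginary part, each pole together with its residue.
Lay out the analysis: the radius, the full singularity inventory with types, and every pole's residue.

Branch term (8/19)*sqrt(1 - ψ/(1)): its argument vanishes at ψ = 1, a square-root branch point, modulus 1.
The radius of convergence is the smallest modulus among the singular points: 1.

Radius of convergence at 0: 1.
At 1: an algebraic (square-root) branch point.


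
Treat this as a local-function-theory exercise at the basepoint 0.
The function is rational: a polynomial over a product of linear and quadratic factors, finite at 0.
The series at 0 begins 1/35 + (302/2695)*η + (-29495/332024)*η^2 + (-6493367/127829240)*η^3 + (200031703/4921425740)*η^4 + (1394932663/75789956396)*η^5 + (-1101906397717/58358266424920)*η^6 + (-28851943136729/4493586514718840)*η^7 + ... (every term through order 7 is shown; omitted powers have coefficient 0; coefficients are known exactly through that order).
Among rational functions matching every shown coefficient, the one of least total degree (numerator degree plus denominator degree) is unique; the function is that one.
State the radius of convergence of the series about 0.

The radius of convergence is (1/3)*sqrt(21).

No rational of total degree below 5 reproduces all 8 coefficients; solving the [2/3] Pade equations on them gives f(η) = (11*η**2/8 - 9*η/5 - 7/15)/((η - 7)*(η**2 + 2*η/11 + 7/3)), whose expansion matches every shown term.
Denominator factor (η**2 + 2*η/11 + 7/3): discriminant -3376/363, complex-conjugate roots (-1/11) + ((2/33)*sqrt(633))*i and (-1/11) - ((2/33)*sqrt(633))*i; poles of order 1, moduli (1/3)*sqrt(21) and (1/3)*sqrt(21).
Denominator factor (η - 7): pole of order 1 at 7, modulus 7.
The radius of convergence is the smallest modulus among the singular points: (1/3)*sqrt(21).


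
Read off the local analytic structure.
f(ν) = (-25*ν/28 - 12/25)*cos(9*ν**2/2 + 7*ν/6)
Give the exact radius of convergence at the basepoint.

The radius of convergence is infinite.

The factor cos(9*ν**2/2 + 7*ν/6) is entire and contributes no finite singular point.
The polynomial part has no poles.
No finite singular points: the Taylor series at 0 converges everywhere.


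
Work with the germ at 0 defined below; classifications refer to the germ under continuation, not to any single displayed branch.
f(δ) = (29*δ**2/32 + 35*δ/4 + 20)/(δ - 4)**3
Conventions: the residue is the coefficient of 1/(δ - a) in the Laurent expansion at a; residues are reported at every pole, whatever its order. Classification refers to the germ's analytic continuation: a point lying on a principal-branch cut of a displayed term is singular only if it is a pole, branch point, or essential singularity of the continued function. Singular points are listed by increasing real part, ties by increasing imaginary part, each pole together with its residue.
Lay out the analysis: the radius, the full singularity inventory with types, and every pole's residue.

Radius of convergence at 0: 4.
At 4: a pole of order 3; residue 29/32.

Denominator factor (δ - 4)^3: pole of order 3 at 4, modulus 4.
The radius of convergence is the smallest modulus among the singular points: 4.
At the order-3 pole 4 set g(δ) = (δ - (4))^3*f(δ) = 29*δ**2/32 + 35*δ/4 + 20.
Order-3 pole: residue = g''(a)/2; g''(4) = 29/16, so the residue is 29/32.


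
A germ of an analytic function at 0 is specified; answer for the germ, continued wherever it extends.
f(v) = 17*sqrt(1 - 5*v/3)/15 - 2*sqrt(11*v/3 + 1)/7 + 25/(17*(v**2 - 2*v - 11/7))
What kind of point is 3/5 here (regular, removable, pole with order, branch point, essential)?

The term (17/15)*sqrt(1 - v/(3/5)) has argument 1 - 3/5/(3/5) = 0 at 3/5: a square-root (algebraic, two-sheeted) branch point; the remaining terms are analytic or single-valued there.

The point is an algebraic (square-root) branch point.


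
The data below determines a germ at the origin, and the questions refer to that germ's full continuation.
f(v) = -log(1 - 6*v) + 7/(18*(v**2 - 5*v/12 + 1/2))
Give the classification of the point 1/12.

The point is a regular point.

Denominator factors: v**2 - 5*v/12 + 1/2 = 17/36 at v = 1/12 — none vanishes.
Branch term log(1 - v/(1/6)): argument at 1/12 is 1/2, nonzero, so 1/12 is not its branch point (a point on a principal cut is still regular for the continued germ).
So the germ continues analytically to 1/12.


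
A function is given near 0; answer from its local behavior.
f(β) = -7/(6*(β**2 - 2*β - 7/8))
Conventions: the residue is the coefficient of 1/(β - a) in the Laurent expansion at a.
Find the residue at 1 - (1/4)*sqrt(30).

The residue is (7/90)*sqrt(30).

The factor β**2 - 2*β - 7/8 splits as (β - a)(β - a') with a = 1 - (1/4)*sqrt(30), a' = 1 + (1/4)*sqrt(30). At the order-1 pole a set g(β) = (β - a)*f(β) = [-7/6] / (β - a').
Simple pole: residue = g(a) at a = 1 - (1/4)*sqrt(30), which is (7/90)*sqrt(30).


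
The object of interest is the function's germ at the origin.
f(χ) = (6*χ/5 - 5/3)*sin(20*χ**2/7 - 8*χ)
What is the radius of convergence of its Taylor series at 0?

The factor sin(20*χ**2/7 - 8*χ) is entire and contributes no finite singular point.
The polynomial part has no poles.
No finite singular points: the Taylor series at 0 converges everywhere.

The radius of convergence is infinite.


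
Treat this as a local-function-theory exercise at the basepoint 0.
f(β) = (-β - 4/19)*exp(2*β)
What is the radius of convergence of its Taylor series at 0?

The radius of convergence is infinite.

The factor exp(2*β) is entire and contributes no finite singular point.
The polynomial part has no poles.
No finite singular points: the Taylor series at 0 converges everywhere.


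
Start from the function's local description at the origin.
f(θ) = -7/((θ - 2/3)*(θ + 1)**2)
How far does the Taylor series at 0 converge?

The radius of convergence is 2/3.

Denominator factor (θ + 1)^2: pole of order 2 at -1, modulus 1.
Denominator factor (θ - 2/3): pole of order 1 at 2/3, modulus 2/3.
The radius of convergence is the smallest modulus among the singular points: 2/3.


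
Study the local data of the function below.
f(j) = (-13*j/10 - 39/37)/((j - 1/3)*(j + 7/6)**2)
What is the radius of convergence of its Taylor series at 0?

The radius of convergence is 1/3.

Denominator factor (j - 1/3): pole of order 1 at 1/3, modulus 1/3.
Denominator factor (j + 7/6)^2: pole of order 2 at -7/6, modulus 7/6.
The radius of convergence is the smallest modulus among the singular points: 1/3.


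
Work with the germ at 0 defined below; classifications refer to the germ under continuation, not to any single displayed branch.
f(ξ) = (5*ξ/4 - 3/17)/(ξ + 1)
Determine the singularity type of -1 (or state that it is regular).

The denominator factor ξ + 1 vanishes at -1 and appears to the power 1; the numerator there equals -97/68, nonzero, and no other factor vanishes.
Hence a pole whose order is the multiplicity, 1.

The point is a pole of order 1.


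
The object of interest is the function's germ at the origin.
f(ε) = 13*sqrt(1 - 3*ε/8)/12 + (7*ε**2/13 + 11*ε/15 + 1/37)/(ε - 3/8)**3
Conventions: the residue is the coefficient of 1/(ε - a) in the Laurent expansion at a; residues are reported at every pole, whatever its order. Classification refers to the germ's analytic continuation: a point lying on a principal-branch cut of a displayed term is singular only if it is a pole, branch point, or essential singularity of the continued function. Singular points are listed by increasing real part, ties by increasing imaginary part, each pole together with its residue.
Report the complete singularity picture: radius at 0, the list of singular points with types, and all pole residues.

Radius of convergence at 0: 3/8.
At 3/8: a pole of order 3; residue 7/13.
At 8/3: an algebraic (square-root) branch point.

Denominator factor (ε - 3/8)^3: pole of order 3 at 3/8, modulus 3/8.
Branch term (13/12)*sqrt(1 - ε/(8/3)): its argument vanishes at ε = 8/3, a square-root branch point, modulus 8/3.
The radius of convergence is the smallest modulus among the singular points: 3/8.
The branch term is analytic at 3/8 and contributes nothing to the residue; only the rational part matters.
At the order-3 pole 3/8 set g(ε) = (ε - (3/8))^3*(rational part) = 7*ε**2/13 + 11*ε/15 + 1/37.
Order-3 pole: residue = g''(a)/2; g''(3/8) = 14/13, so the residue is 7/13.
List the singular points by increasing real part (a conjugate pair: the negative imaginary part first).


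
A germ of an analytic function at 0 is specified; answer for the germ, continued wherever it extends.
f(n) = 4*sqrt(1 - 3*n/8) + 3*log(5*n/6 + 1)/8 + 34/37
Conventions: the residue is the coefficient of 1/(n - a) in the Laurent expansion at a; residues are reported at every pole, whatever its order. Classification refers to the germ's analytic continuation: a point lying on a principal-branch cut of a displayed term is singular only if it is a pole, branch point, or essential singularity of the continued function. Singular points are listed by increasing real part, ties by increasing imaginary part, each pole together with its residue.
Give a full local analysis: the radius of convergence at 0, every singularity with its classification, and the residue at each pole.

Branch term (3/8)*log(1 - n/(-6/5)): its argument vanishes at n = -6/5, a logarithmic branch point, modulus 6/5.
Branch term (4)*sqrt(1 - n/(8/3)): its argument vanishes at n = 8/3, a square-root branch point, modulus 8/3.
The radius of convergence is the smallest modulus among the singular points: 6/5.
List the singular points by increasing real part (a conjugate pair: the negative imaginary part first).

Radius of convergence at 0: 6/5.
At -6/5: a logarithmic branch point.
At 8/3: an algebraic (square-root) branch point.


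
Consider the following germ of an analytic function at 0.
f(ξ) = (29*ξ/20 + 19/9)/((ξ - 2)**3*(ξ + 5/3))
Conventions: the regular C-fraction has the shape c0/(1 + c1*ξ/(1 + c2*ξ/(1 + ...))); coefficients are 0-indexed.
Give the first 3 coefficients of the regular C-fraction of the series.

Taylor coefficients (expand at 0): a_0 = -19/120, a_1 = -201/800, a_2 = -1999/8000.
c0 = a_0 = -19/120. Peel one level at a time: if S = 1 + c*ξ/S' with S'(0) = 1, then c is the ξ-coefficient of S and S' = c*ξ/(S - 1).
S_1 = c0/f = 1 + (-603/380)*ξ + (135723/144400)*ξ^2 + ...; c1 = -603/380.
S_2 = c1*ξ/(S_1 - 1) = 1 + (45241/76380)*ξ + ...; c2 = 45241/76380.

The regular C-fraction coefficients are [-19/120, -603/380, 45241/76380].


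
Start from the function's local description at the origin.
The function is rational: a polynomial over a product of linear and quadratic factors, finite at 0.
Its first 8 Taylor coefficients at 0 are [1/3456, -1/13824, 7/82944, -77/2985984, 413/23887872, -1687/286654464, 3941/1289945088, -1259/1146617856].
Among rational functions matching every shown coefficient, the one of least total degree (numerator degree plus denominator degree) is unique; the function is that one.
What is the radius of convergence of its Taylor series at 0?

No rational of total degree below 6 reproduces all 8 coefficients; solving the [0/6] Pade equations on them gives f(r) = -1/(2*(r - 4)**3*(r + 3)**3), whose expansion matches every shown term.
Denominator factor (r + 3)^3: pole of order 3 at -3, modulus 3.
Denominator factor (r - 4)^3: pole of order 3 at 4, modulus 4.
The radius of convergence is the smallest modulus among the singular points: 3.

The radius of convergence is 3.


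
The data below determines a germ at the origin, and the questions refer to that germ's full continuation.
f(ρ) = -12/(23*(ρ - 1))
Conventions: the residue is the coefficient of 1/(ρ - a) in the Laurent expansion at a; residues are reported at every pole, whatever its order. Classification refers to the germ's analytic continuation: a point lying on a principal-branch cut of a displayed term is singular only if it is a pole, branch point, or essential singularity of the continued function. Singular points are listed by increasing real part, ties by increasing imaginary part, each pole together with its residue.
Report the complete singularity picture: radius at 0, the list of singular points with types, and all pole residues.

Radius of convergence at 0: 1.
At 1: a pole of order 1; residue -12/23.

Denominator factor (ρ - 1): pole of order 1 at 1, modulus 1.
The radius of convergence is the smallest modulus among the singular points: 1.
At the order-1 pole 1 set g(ρ) = (ρ - (1))*f(ρ) = -12/23.
Simple pole: residue = g(a) at a = 1, which is -12/23.


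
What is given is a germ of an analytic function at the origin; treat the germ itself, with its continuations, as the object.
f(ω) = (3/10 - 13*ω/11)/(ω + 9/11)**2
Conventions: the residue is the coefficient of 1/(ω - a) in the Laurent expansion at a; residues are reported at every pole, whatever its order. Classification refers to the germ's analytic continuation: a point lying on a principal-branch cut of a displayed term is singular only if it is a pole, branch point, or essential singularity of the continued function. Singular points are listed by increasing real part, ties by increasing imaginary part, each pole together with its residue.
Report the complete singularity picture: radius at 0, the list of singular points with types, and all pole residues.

Denominator factor (ω + 9/11)^2: pole of order 2 at -9/11, modulus 9/11.
The radius of convergence is the smallest modulus among the singular points: 9/11.
At the order-2 pole -9/11 set g(ω) = (ω - (-9/11))^2*f(ω) = 3/10 - 13*ω/11.
Order-2 pole: residue = g'(a); g'(-9/11) = -13/11, so the residue is -13/11.

Radius of convergence at 0: 9/11.
At -9/11: a pole of order 2; residue -13/11.


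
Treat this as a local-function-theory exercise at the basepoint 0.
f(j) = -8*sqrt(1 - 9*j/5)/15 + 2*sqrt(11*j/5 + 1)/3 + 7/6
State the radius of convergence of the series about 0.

Branch term (-8/15)*sqrt(1 - j/(5/9)): its argument vanishes at j = 5/9, a square-root branch point, modulus 5/9.
Branch term (2/3)*sqrt(1 - j/(-5/11)): its argument vanishes at j = -5/11, a square-root branch point, modulus 5/11.
The radius of convergence is the smallest modulus among the singular points: 5/11.

The radius of convergence is 5/11.


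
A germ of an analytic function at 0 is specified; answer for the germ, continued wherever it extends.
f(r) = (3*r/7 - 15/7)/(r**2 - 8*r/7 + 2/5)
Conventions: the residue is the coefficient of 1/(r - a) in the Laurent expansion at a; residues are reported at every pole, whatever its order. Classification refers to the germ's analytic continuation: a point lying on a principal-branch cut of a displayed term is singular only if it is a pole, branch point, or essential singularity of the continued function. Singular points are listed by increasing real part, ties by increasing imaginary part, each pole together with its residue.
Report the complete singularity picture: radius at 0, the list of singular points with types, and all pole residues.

Radius of convergence at 0: (1/5)*sqrt(10).
At (4/7) - ((3/35)*sqrt(10))*i: a pole of order 1; residue (3/14) - ((31/28)*sqrt(10))*i.
At (4/7) + ((3/35)*sqrt(10))*i: a pole of order 1; residue (3/14) + ((31/28)*sqrt(10))*i.

Denominator factor (r**2 - 8*r/7 + 2/5): discriminant -72/245, complex-conjugate roots (4/7) + ((3/35)*sqrt(10))*i and (4/7) - ((3/35)*sqrt(10))*i; poles of order 1, moduli (1/5)*sqrt(10) and (1/5)*sqrt(10).
The radius of convergence is the smallest modulus among the singular points: (1/5)*sqrt(10).
The factor r**2 - 8*r/7 + 2/5 splits as (r - a)(r - a') with a = (4/7) - ((3/35)*sqrt(10))*i, a' = (4/7) + ((3/35)*sqrt(10))*i. At the order-1 pole a set g(r) = (r - a)*f(r) = [3*r/7 - 15/7] / (r - a').
Simple pole: residue = g(a) at a = (4/7) - ((3/35)*sqrt(10))*i, which is (3/14) - ((31/28)*sqrt(10))*i.
The factor r**2 - 8*r/7 + 2/5 splits as (r - a)(r - a') with a = (4/7) + ((3/35)*sqrt(10))*i, a' = (4/7) - ((3/35)*sqrt(10))*i. At the order-1 pole a set g(r) = (r - a)*f(r) = [3*r/7 - 15/7] / (r - a').
Simple pole: residue = g(a) at a = (4/7) + ((3/35)*sqrt(10))*i, which is (3/14) + ((31/28)*sqrt(10))*i.
List the singular points by increasing real part (a conjugate pair: the negative imaginary part first).


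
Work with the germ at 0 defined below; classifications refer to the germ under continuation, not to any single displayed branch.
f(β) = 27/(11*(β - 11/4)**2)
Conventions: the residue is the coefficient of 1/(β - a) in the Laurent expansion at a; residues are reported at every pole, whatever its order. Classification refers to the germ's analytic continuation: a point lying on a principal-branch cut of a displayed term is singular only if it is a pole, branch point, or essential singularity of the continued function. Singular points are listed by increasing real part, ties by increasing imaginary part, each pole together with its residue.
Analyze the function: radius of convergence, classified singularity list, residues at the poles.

Denominator factor (β - 11/4)^2: pole of order 2 at 11/4, modulus 11/4.
The radius of convergence is the smallest modulus among the singular points: 11/4.
At the order-2 pole 11/4 set g(β) = (β - (11/4))^2*f(β) = 27/11.
Order-2 pole: residue = g'(a); g'(11/4) = 0, so the residue is 0.

Radius of convergence at 0: 11/4.
At 11/4: a pole of order 2; residue 0.


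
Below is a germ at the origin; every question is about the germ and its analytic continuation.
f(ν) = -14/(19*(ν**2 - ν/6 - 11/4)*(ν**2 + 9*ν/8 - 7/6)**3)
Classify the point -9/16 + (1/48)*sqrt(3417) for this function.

The point is a pole of order 3.

The denominator factor ν**2 + 9*ν/8 - 7/6 vanishes at -9/16 + (1/48)*sqrt(3417) and appears to the power 3; the numerator there equals -14/19, nonzero, and no other factor vanishes.
Hence a pole whose order is the multiplicity, 3.


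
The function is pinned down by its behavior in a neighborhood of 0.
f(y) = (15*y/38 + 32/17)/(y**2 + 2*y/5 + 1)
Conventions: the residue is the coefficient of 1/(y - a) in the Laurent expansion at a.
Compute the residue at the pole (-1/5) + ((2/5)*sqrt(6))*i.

The factor y**2 + 2*y/5 + 1 splits as (y - a)(y - a') with a = (-1/5) + ((2/5)*sqrt(6))*i, a' = (-1/5) - ((2/5)*sqrt(6))*i. At the order-1 pole a set g(y) = (y - a)*f(y) = [15*y/38 + 32/17] / (y - a').
Simple pole: residue = g(a) at a = (-1/5) + ((2/5)*sqrt(6))*i, which is (15/76) - ((5825/15504)*sqrt(6))*i.

The residue is (15/76) - ((5825/15504)*sqrt(6))*i.


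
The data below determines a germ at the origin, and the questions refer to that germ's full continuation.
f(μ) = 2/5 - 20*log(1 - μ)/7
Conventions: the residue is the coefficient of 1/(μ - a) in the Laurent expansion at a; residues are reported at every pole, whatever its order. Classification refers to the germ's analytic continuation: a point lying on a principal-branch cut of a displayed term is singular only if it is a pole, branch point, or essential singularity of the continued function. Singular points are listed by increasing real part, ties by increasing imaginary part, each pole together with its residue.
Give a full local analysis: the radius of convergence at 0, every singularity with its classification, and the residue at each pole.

Branch term (-20/7)*log(1 - μ/(1)): its argument vanishes at μ = 1, a logarithmic branch point, modulus 1.
The radius of convergence is the smallest modulus among the singular points: 1.

Radius of convergence at 0: 1.
At 1: a logarithmic branch point.


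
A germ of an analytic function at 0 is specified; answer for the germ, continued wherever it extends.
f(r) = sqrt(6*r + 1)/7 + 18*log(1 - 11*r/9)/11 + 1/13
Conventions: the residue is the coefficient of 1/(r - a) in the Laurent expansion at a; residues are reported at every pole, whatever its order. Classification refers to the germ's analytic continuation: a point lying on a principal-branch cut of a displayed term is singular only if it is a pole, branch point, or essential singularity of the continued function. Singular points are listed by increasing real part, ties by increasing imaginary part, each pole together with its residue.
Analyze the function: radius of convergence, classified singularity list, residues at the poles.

Branch term (18/11)*log(1 - r/(9/11)): its argument vanishes at r = 9/11, a logarithmic branch point, modulus 9/11.
Branch term (1/7)*sqrt(1 - r/(-1/6)): its argument vanishes at r = -1/6, a square-root branch point, modulus 1/6.
The radius of convergence is the smallest modulus among the singular points: 1/6.
List the singular points by increasing real part (a conjugate pair: the negative imaginary part first).

Radius of convergence at 0: 1/6.
At -1/6: an algebraic (square-root) branch point.
At 9/11: a logarithmic branch point.


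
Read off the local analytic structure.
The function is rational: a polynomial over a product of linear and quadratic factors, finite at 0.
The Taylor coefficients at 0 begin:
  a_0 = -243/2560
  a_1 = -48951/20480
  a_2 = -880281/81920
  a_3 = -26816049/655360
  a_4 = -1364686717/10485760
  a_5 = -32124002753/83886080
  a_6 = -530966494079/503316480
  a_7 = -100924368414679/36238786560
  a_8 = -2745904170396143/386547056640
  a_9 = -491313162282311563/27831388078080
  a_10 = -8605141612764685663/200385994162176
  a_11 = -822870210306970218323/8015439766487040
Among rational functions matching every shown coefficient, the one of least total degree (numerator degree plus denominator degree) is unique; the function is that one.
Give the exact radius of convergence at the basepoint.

No rational of total degree below 10 reproduces all 12 coefficients; solving the [1/9] Pade equations on them gives f(β) = (-37*β/8 - 9/40)/((β - 1/2)**3*(β**2 - 11*β/9 - 8/3)**3), whose expansion matches every shown term.
Denominator factor (β - 1/2)^3: pole of order 3 at 1/2, modulus 1/2.
Denominator factor (β**2 - 11*β/9 - 8/3)^3: discriminant 985/81, real irrational roots 11/18 + (1/18)*sqrt(985) and 11/18 - (1/18)*sqrt(985); poles of order 3, moduli 11/18 + (1/18)*sqrt(985) and -11/18 + (1/18)*sqrt(985).
The radius of convergence is the smallest modulus among the singular points: 1/2.

The radius of convergence is 1/2.


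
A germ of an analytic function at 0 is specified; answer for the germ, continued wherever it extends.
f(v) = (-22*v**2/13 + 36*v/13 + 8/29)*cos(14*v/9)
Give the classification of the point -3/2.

The point is a regular point.

There is no denominator, hence no pole anywhere.
The factor cos(14*v/9) is entire.
So the germ continues analytically to -3/2.


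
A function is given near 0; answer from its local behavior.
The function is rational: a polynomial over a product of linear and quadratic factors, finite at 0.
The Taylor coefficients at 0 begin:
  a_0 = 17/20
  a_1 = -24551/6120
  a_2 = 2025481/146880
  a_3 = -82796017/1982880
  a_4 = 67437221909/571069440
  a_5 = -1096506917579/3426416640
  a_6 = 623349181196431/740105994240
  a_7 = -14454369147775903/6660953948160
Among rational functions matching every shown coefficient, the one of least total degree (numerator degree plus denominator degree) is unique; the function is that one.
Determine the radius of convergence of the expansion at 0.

The radius of convergence is 4/9.

No rational of total degree below 5 reproduces all 8 coefficients; solving the [1/4] Pade equations on them gives f(v) = (13*v/17 + 17/5)/((v + 4/9)**2*(v + 9/2)**2), whose expansion matches every shown term.
Denominator factor (v + 9/2)^2: pole of order 2 at -9/2, modulus 9/2.
Denominator factor (v + 4/9)^2: pole of order 2 at -4/9, modulus 4/9.
The radius of convergence is the smallest modulus among the singular points: 4/9.


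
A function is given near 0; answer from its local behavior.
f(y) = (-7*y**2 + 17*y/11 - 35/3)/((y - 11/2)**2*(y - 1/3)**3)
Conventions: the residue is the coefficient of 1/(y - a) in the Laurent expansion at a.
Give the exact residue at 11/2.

The residue is 3633876/10158731.

At the order-2 pole 11/2 set g(y) = (y - (11/2))^2*f(y) = (-7*y**2 + 17*y/11 - 35/3)/(y - 1/3)**3.
Order-2 pole: residue = g'(a); g'(11/2) = 3633876/10158731, so the residue is 3633876/10158731.


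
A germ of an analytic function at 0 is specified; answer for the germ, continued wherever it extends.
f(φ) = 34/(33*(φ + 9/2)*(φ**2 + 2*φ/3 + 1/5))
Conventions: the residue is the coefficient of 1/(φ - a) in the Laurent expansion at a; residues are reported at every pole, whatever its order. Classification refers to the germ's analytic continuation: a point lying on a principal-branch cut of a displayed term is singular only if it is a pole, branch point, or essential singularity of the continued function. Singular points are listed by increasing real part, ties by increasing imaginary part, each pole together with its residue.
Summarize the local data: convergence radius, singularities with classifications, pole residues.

Denominator factor (φ**2 + 2*φ/3 + 1/5): discriminant -16/45, complex-conjugate roots (-1/3) + ((2/15)*sqrt(5))*i and (-1/3) - ((2/15)*sqrt(5))*i; poles of order 1, moduli (1/5)*sqrt(5) and (1/5)*sqrt(5).
Denominator factor (φ + 9/2): pole of order 1 at -9/2, modulus 9/2.
The radius of convergence is the smallest modulus among the singular points: (1/5)*sqrt(5).
At the order-1 pole -9/2 set g(φ) = (φ - (-9/2))*f(φ) = 34/(33*(φ**2 + 2*φ/3 + 1/5)).
Simple pole: residue = g(a) at a = -9/2, which is 680/11517.
The factor φ**2 + 2*φ/3 + 1/5 splits as (φ - a)(φ - a') with a = (-1/3) - ((2/15)*sqrt(5))*i, a' = (-1/3) + ((2/15)*sqrt(5))*i. At the order-1 pole a set g(φ) = (φ - a)*f(φ) = [34/(33*(φ + 9/2))] / (φ - a').
Simple pole: residue = g(a) at a = (-1/3) - ((2/15)*sqrt(5))*i, which is (-340/11517) + ((2125/11517)*sqrt(5))*i.
The factor φ**2 + 2*φ/3 + 1/5 splits as (φ - a)(φ - a') with a = (-1/3) + ((2/15)*sqrt(5))*i, a' = (-1/3) - ((2/15)*sqrt(5))*i. At the order-1 pole a set g(φ) = (φ - a)*f(φ) = [34/(33*(φ + 9/2))] / (φ - a').
Simple pole: residue = g(a) at a = (-1/3) + ((2/15)*sqrt(5))*i, which is (-340/11517) - ((2125/11517)*sqrt(5))*i.
List the singular points by increasing real part (a conjugate pair: the negative imaginary part first).

Radius of convergence at 0: (1/5)*sqrt(5).
At -9/2: a pole of order 1; residue 680/11517.
At (-1/3) - ((2/15)*sqrt(5))*i: a pole of order 1; residue (-340/11517) + ((2125/11517)*sqrt(5))*i.
At (-1/3) + ((2/15)*sqrt(5))*i: a pole of order 1; residue (-340/11517) - ((2125/11517)*sqrt(5))*i.


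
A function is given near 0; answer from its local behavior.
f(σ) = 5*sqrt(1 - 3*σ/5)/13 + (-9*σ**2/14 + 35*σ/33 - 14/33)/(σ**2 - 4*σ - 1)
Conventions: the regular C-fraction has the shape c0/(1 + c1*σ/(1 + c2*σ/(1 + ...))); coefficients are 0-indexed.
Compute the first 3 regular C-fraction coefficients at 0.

Taylor coefficients (expand at 0): a_0 = 347/429, a_1 = -2465/858, a_2 = 483687/40040.
c0 = a_0 = 347/429. Peel one level at a time: if S = 1 + c*σ/S' with S'(0) = 1, then c is the σ-coefficient of S and S' = c*σ/(S - 1).
S_1 = c0/f = 1 + (2465/694)*σ + (-78182417/33714520)*σ^2 + ...; c1 = 2465/694.
S_2 = c1*σ/(S_1 - 1) = 1 + (78182417/119749700)*σ + ...; c2 = 78182417/119749700.

The regular C-fraction coefficients are [347/429, 2465/694, 78182417/119749700].


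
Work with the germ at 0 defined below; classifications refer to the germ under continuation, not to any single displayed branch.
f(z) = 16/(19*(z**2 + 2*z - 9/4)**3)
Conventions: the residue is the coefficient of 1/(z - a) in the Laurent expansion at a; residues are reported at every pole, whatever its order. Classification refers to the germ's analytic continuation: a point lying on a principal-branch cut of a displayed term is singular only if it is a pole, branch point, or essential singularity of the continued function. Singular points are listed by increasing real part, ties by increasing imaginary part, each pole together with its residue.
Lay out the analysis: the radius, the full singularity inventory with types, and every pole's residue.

Denominator factor (z**2 + 2*z - 9/4)^3: discriminant 13, real irrational roots -1 + (1/2)*sqrt(13) and -1 - (1/2)*sqrt(13); poles of order 3, moduli -1 + (1/2)*sqrt(13) and 1 + (1/2)*sqrt(13).
The radius of convergence is the smallest modulus among the singular points: -1 + (1/2)*sqrt(13).
The factor z**2 + 2*z - 9/4 splits as (z - a)(z - a') with a = -1 - (1/2)*sqrt(13), a' = -1 + (1/2)*sqrt(13). At the order-3 pole a set g(z) = (z - a)^3*f(z) = [16/19] / (z - a')^3.
Order-3 pole: residue = g''(a)/2; g''(-1 - (1/2)*sqrt(13)) = -(192/41743)*sqrt(13), so the residue is -(96/41743)*sqrt(13).
The factor z**2 + 2*z - 9/4 splits as (z - a)(z - a') with a = -1 + (1/2)*sqrt(13), a' = -1 - (1/2)*sqrt(13). At the order-3 pole a set g(z) = (z - a)^3*f(z) = [16/19] / (z - a')^3.
Order-3 pole: residue = g''(a)/2; g''(-1 + (1/2)*sqrt(13)) = (192/41743)*sqrt(13), so the residue is (96/41743)*sqrt(13).
List the singular points by increasing real part (a conjugate pair: the negative imaginary part first).

Radius of convergence at 0: -1 + (1/2)*sqrt(13).
At -1 - (1/2)*sqrt(13): a pole of order 3; residue -(96/41743)*sqrt(13).
At -1 + (1/2)*sqrt(13): a pole of order 3; residue (96/41743)*sqrt(13).


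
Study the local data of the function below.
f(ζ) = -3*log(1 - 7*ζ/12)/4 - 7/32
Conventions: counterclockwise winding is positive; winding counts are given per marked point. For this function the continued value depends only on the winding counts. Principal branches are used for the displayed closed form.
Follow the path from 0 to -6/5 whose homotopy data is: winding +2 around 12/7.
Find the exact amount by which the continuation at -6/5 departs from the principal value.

The rational part is single-valued and drops out of the difference; each branch term changes only by its own monodromy.
(-3/4)*log(1 - ζ/(12/7)): each positive loop around 12/7 adds 2*pi*i to the log, so winding +2 contributes (-3/4)*(2)*2*pi*i = -(3)*pi*i.
Summing the contributions at ζ = -6/5 gives -(3)*pi*i.

Continued minus principal equals -(3)*pi*i.


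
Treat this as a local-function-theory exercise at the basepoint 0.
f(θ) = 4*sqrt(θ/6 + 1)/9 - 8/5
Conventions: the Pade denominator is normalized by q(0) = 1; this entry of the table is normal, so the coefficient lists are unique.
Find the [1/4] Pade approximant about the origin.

The Pade approximant has numerator coefficients [-52/45, -11243/81525]; denominator coefficients [1, 4937/32610, 367/104352, 41/1878336, 227/180320256].

Taylor coefficients needed (expand at 0): a_0 = -52/45, a_1 = 1/27, a_2 = -1/648, a_3 = 1/7776, a_4 = -5/373248, a_5 = 7/4478976.
Write the denominator as Q(θ) = 1 + q1*θ + q2*θ^2 + q3*θ^3 + q4*θ^4. Requiring Q*f - P = O(θ^6) with deg P <= 1 kills the coefficients of θ^2..θ^5 in Q*f:
  θ^2: a_2 + q1*a_1 + q2*a_0 = 0, i.e. -1/648 + (1/27)*q1 + (-52/45)*q2 = 0.
  θ^3: a_3 + q1*a_2 + q2*a_1 + q3*a_0 = 0, i.e. 1/7776 + (-1/648)*q1 + (1/27)*q2 + (-52/45)*q3 = 0.
  θ^4: a_4 + q1*a_3 + q2*a_2 + q3*a_1 + q4*a_0 = 0, i.e. -5/373248 + (1/7776)*q1 + (-1/648)*q2 + (1/27)*q3 + (-52/45)*q4 = 0.
  θ^5: a_5 + q1*a_4 + q2*a_3 + q3*a_2 + q4*a_1 = 0, i.e. 7/4478976 + (-5/373248)*q1 + (1/7776)*q2 + (-1/648)*q3 + (1/27)*q4 = 0.
Solving this linear system: q1 = 4937/32610, q2 = 367/104352, q3 = 41/1878336, q4 = 227/180320256.
The numerator is Q*f truncated at degree 1: P0 = a_0 = -52/45; P1 = a_1 + q1*a_0 = -11243/81525.
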